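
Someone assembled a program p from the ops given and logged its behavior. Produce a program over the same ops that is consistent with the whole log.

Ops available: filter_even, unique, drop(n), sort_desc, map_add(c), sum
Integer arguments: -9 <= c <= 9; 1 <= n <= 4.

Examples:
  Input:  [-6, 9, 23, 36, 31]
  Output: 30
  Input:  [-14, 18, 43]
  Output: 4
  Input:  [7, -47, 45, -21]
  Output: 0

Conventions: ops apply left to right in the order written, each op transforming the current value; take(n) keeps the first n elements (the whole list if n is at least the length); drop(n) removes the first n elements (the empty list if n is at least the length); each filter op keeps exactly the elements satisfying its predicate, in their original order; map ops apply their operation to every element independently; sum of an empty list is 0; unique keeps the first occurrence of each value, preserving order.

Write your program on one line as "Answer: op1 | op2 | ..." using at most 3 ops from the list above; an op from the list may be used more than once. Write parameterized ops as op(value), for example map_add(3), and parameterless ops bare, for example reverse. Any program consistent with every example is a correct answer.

filter_even | sum

Check, running the answer program on each example:
  [-6, 9, 23, 36, 31] -> [-6, 36] -> 30
  [-14, 18, 43] -> [-14, 18] -> 4
  [7, -47, 45, -21] -> [] -> 0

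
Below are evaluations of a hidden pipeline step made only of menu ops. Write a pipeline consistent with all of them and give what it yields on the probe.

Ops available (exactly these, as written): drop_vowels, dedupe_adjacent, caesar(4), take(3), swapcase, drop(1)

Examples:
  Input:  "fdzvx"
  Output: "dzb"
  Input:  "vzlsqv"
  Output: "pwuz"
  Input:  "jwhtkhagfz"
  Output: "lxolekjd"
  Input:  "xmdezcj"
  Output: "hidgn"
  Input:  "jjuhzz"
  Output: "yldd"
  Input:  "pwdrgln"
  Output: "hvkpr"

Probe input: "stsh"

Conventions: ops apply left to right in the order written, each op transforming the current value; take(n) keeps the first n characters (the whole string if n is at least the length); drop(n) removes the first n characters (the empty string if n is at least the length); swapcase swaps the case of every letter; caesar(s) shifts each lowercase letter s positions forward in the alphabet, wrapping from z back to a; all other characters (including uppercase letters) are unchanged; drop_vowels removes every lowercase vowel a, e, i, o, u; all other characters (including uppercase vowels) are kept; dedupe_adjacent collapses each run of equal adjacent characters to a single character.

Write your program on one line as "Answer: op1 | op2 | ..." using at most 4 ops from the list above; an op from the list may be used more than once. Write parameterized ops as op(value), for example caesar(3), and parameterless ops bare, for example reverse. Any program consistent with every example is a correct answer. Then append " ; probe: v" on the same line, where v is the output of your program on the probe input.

drop(1) | drop(1) | caesar(4) ; probe: "wl"

Check, running the answer program on each example:
  "fdzvx" -> "dzvx" -> "zvx" -> "dzb"
  "vzlsqv" -> "zlsqv" -> "lsqv" -> "pwuz"
  "jwhtkhagfz" -> "whtkhagfz" -> "htkhagfz" -> "lxolekjd"
  "xmdezcj" -> "mdezcj" -> "dezcj" -> "hidgn"
  "jjuhzz" -> "juhzz" -> "uhzz" -> "yldd"
  "pwdrgln" -> "wdrgln" -> "drgln" -> "hvkpr"
  probe: "stsh" -> "tsh" -> "sh" -> "wl"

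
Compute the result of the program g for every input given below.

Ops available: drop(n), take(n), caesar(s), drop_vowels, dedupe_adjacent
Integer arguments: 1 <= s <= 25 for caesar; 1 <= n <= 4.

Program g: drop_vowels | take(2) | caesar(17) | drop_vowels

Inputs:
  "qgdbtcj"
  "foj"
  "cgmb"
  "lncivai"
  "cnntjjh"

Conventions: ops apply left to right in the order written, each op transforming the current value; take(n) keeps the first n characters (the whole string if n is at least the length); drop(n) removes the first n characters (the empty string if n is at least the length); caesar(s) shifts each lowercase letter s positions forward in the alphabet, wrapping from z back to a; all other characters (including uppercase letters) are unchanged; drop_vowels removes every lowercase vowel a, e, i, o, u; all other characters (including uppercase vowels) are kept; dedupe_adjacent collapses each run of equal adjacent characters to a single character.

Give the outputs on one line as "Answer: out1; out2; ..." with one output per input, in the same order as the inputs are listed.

Execution, op by op:
  "qgdbtcj" -> "qgdbtcj" -> "qg" -> "hx" -> "hx"
  "foj" -> "fj" -> "fj" -> "wa" -> "w"
  "cgmb" -> "cgmb" -> "cg" -> "tx" -> "tx"
  "lncivai" -> "lncv" -> "ln" -> "ce" -> "c"
  "cnntjjh" -> "cnntjjh" -> "cn" -> "te" -> "t"

"hx"; "w"; "tx"; "c"; "t"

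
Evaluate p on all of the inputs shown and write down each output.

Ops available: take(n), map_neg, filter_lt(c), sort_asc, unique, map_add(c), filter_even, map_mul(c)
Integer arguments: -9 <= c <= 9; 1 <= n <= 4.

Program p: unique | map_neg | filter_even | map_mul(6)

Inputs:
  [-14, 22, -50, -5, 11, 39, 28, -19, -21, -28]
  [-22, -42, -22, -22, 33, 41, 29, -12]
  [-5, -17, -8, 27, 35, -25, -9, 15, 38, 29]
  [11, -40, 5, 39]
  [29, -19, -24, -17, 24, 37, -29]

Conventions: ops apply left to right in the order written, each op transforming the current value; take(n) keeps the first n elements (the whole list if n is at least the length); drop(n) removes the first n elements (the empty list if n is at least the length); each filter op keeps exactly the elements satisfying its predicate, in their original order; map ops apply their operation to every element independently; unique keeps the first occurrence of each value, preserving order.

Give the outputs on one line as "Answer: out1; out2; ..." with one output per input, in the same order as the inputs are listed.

[84, -132, 300, -168, 168]; [132, 252, 72]; [48, -228]; [240]; [144, -144]

Execution, op by op:
  [-14, 22, -50, -5, 11, 39, 28, -19, -21, -28] -> [-14, 22, -50, -5, 11, 39, 28, -19, -21, -28] -> [14, -22, 50, 5, -11, -39, -28, 19, 21, 28] -> [14, -22, 50, -28, 28] -> [84, -132, 300, -168, 168]
  [-22, -42, -22, -22, 33, 41, 29, -12] -> [-22, -42, 33, 41, 29, -12] -> [22, 42, -33, -41, -29, 12] -> [22, 42, 12] -> [132, 252, 72]
  [-5, -17, -8, 27, 35, -25, -9, 15, 38, 29] -> [-5, -17, -8, 27, 35, -25, -9, 15, 38, 29] -> [5, 17, 8, -27, -35, 25, 9, -15, -38, -29] -> [8, -38] -> [48, -228]
  [11, -40, 5, 39] -> [11, -40, 5, 39] -> [-11, 40, -5, -39] -> [40] -> [240]
  [29, -19, -24, -17, 24, 37, -29] -> [29, -19, -24, -17, 24, 37, -29] -> [-29, 19, 24, 17, -24, -37, 29] -> [24, -24] -> [144, -144]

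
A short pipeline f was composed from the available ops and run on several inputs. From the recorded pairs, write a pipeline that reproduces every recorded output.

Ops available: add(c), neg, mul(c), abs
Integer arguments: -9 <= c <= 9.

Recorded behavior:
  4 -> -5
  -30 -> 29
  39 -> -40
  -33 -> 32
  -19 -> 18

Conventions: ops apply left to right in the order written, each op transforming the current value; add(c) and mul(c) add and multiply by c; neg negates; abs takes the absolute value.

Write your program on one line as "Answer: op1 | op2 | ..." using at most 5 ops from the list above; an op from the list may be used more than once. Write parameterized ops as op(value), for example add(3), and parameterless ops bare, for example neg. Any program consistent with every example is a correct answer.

neg | add(2) | add(-5) | add(-2) | add(4)

Check, running the answer program on each example:
  4 -> -4 -> -2 -> -7 -> -9 -> -5
  -30 -> 30 -> 32 -> 27 -> 25 -> 29
  39 -> -39 -> -37 -> -42 -> -44 -> -40
  -33 -> 33 -> 35 -> 30 -> 28 -> 32
  -19 -> 19 -> 21 -> 16 -> 14 -> 18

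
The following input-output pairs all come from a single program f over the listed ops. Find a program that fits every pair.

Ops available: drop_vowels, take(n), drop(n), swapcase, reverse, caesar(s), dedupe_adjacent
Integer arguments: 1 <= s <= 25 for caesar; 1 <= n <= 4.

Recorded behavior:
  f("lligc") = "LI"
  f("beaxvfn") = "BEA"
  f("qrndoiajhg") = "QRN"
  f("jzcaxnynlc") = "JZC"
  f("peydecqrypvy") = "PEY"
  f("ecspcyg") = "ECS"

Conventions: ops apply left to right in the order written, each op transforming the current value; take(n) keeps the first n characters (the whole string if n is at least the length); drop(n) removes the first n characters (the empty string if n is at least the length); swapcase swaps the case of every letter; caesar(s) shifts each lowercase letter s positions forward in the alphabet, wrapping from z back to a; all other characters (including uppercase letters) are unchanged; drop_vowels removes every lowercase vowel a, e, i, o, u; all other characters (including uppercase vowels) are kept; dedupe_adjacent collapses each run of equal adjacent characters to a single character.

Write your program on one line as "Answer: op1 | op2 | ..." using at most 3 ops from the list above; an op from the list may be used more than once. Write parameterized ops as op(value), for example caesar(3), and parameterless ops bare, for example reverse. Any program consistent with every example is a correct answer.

take(3) | swapcase | dedupe_adjacent

Check, running the answer program on each example:
  "lligc" -> "lli" -> "LLI" -> "LI"
  "beaxvfn" -> "bea" -> "BEA" -> "BEA"
  "qrndoiajhg" -> "qrn" -> "QRN" -> "QRN"
  "jzcaxnynlc" -> "jzc" -> "JZC" -> "JZC"
  "peydecqrypvy" -> "pey" -> "PEY" -> "PEY"
  "ecspcyg" -> "ecs" -> "ECS" -> "ECS"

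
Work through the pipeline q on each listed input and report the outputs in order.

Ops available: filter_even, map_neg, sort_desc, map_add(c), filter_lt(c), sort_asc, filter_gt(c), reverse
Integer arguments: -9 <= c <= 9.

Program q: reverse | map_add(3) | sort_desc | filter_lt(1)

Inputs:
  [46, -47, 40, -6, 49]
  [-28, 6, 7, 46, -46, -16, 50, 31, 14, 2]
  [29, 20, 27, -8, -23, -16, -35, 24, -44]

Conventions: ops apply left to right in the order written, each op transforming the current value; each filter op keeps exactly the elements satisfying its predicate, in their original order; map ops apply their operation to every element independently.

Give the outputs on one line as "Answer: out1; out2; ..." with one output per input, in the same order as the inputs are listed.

[-3, -44]; [-13, -25, -43]; [-5, -13, -20, -32, -41]

Execution, op by op:
  [46, -47, 40, -6, 49] -> [49, -6, 40, -47, 46] -> [52, -3, 43, -44, 49] -> [52, 49, 43, -3, -44] -> [-3, -44]
  [-28, 6, 7, 46, -46, -16, 50, 31, 14, 2] -> [2, 14, 31, 50, -16, -46, 46, 7, 6, -28] -> [5, 17, 34, 53, -13, -43, 49, 10, 9, -25] -> [53, 49, 34, 17, 10, 9, 5, -13, -25, -43] -> [-13, -25, -43]
  [29, 20, 27, -8, -23, -16, -35, 24, -44] -> [-44, 24, -35, -16, -23, -8, 27, 20, 29] -> [-41, 27, -32, -13, -20, -5, 30, 23, 32] -> [32, 30, 27, 23, -5, -13, -20, -32, -41] -> [-5, -13, -20, -32, -41]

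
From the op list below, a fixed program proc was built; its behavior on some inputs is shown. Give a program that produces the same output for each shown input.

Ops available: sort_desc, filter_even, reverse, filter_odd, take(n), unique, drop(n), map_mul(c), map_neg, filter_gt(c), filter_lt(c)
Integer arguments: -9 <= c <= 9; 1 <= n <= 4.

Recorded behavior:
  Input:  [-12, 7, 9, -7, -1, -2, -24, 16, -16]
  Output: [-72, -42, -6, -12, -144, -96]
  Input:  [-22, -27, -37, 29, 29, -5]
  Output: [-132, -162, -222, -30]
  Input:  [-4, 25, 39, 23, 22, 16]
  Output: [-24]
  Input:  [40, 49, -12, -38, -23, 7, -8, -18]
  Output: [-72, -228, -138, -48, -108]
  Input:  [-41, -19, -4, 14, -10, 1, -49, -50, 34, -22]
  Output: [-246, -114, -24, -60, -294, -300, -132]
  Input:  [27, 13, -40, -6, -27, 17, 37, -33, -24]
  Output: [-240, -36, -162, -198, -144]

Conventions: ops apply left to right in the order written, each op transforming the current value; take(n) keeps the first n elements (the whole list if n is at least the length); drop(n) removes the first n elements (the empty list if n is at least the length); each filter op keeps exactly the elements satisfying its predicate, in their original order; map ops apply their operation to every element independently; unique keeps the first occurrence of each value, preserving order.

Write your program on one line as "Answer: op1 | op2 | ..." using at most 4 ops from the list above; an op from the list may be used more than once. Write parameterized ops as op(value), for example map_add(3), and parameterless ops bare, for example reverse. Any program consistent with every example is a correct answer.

map_mul(-6) | filter_gt(5) | map_neg

Check, running the answer program on each example:
  [-12, 7, 9, -7, -1, -2, -24, 16, -16] -> [72, -42, -54, 42, 6, 12, 144, -96, 96] -> [72, 42, 6, 12, 144, 96] -> [-72, -42, -6, -12, -144, -96]
  [-22, -27, -37, 29, 29, -5] -> [132, 162, 222, -174, -174, 30] -> [132, 162, 222, 30] -> [-132, -162, -222, -30]
  [-4, 25, 39, 23, 22, 16] -> [24, -150, -234, -138, -132, -96] -> [24] -> [-24]
  [40, 49, -12, -38, -23, 7, -8, -18] -> [-240, -294, 72, 228, 138, -42, 48, 108] -> [72, 228, 138, 48, 108] -> [-72, -228, -138, -48, -108]
  [-41, -19, -4, 14, -10, 1, -49, -50, 34, -22] -> [246, 114, 24, -84, 60, -6, 294, 300, -204, 132] -> [246, 114, 24, 60, 294, 300, 132] -> [-246, -114, -24, -60, -294, -300, -132]
  [27, 13, -40, -6, -27, 17, 37, -33, -24] -> [-162, -78, 240, 36, 162, -102, -222, 198, 144] -> [240, 36, 162, 198, 144] -> [-240, -36, -162, -198, -144]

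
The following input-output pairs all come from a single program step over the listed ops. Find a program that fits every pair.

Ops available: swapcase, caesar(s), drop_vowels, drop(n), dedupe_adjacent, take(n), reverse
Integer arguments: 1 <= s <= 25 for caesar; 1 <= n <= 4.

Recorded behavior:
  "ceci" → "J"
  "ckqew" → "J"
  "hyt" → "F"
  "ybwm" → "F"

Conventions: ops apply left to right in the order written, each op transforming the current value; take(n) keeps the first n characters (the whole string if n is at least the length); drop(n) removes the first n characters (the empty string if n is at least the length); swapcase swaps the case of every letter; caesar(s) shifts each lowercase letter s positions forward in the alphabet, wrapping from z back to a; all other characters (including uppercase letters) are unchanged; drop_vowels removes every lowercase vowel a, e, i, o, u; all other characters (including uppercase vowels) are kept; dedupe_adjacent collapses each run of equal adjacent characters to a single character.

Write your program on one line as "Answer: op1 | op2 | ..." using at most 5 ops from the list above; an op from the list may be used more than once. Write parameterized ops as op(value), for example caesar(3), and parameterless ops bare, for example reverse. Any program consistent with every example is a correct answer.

caesar(7) | drop_vowels | take(1) | swapcase

Check, running the answer program on each example:
  "ceci" -> "jljp" -> "jljp" -> "j" -> "J"
  "ckqew" -> "jrxld" -> "jrxld" -> "j" -> "J"
  "hyt" -> "ofa" -> "f" -> "f" -> "F"
  "ybwm" -> "fidt" -> "fdt" -> "f" -> "F"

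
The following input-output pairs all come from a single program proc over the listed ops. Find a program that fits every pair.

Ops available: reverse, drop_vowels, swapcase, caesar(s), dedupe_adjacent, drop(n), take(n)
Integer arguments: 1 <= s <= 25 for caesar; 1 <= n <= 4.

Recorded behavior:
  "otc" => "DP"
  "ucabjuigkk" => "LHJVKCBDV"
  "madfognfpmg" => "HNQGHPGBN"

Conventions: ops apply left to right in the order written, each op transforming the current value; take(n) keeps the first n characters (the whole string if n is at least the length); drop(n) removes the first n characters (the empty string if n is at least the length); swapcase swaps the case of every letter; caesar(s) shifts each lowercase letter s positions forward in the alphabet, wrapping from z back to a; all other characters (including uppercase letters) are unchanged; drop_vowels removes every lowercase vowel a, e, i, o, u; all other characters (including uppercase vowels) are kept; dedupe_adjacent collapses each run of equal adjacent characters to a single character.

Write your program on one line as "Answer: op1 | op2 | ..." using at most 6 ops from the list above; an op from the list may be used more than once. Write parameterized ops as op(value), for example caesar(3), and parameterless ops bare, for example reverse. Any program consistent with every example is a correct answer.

reverse | caesar(1) | dedupe_adjacent | drop_vowels | swapcase

Check, running the answer program on each example:
  "otc" -> "cto" -> "dup" -> "dup" -> "dp" -> "DP"
  "ucabjuigkk" -> "kkgiujbacu" -> "llhjvkcbdv" -> "lhjvkcbdv" -> "lhjvkcbdv" -> "LHJVKCBDV"
  "madfognfpmg" -> "gmpfngofdam" -> "hnqgohpgebn" -> "hnqgohpgebn" -> "hnqghpgbn" -> "HNQGHPGBN"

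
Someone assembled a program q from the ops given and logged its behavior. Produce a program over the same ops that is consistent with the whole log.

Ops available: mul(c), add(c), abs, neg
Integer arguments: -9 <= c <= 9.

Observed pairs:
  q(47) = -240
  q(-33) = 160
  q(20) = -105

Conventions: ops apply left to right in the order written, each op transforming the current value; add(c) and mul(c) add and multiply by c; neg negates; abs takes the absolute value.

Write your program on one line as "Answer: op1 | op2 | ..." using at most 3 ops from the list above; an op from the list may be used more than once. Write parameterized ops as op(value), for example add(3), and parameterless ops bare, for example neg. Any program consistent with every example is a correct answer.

mul(5) | neg | add(-5)

Check, running the answer program on each example:
  47 -> 235 -> -235 -> -240
  -33 -> -165 -> 165 -> 160
  20 -> 100 -> -100 -> -105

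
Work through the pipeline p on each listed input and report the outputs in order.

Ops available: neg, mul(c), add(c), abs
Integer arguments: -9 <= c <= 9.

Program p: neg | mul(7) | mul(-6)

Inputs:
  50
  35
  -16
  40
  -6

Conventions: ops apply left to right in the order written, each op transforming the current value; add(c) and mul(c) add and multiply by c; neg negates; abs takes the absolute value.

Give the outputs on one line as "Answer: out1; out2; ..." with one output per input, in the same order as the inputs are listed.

2100; 1470; -672; 1680; -252

Execution, op by op:
  50 -> -50 -> -350 -> 2100
  35 -> -35 -> -245 -> 1470
  -16 -> 16 -> 112 -> -672
  40 -> -40 -> -280 -> 1680
  -6 -> 6 -> 42 -> -252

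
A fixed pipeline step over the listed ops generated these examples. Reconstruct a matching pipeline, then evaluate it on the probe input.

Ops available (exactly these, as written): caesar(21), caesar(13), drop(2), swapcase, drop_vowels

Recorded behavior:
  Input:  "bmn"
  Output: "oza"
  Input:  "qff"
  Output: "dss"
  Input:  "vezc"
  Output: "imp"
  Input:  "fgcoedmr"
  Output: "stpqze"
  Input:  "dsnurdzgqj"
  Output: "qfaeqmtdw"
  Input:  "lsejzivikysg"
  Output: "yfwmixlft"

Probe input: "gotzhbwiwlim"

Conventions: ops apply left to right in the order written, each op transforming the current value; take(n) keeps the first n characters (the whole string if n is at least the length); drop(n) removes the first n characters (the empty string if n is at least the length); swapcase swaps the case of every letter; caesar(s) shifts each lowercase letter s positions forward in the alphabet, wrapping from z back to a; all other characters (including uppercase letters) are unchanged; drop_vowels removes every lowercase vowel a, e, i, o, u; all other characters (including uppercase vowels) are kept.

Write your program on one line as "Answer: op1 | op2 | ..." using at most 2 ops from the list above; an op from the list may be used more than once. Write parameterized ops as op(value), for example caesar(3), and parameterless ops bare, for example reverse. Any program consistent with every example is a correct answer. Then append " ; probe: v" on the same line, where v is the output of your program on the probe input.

drop_vowels | caesar(13) ; probe: "tgmuojjyz"

Check, running the answer program on each example:
  "bmn" -> "bmn" -> "oza"
  "qff" -> "qff" -> "dss"
  "vezc" -> "vzc" -> "imp"
  "fgcoedmr" -> "fgcdmr" -> "stpqze"
  "dsnurdzgqj" -> "dsnrdzgqj" -> "qfaeqmtdw"
  "lsejzivikysg" -> "lsjzvkysg" -> "yfwmixlft"
  probe: "gotzhbwiwlim" -> "gtzhbwwlm" -> "tgmuojjyz"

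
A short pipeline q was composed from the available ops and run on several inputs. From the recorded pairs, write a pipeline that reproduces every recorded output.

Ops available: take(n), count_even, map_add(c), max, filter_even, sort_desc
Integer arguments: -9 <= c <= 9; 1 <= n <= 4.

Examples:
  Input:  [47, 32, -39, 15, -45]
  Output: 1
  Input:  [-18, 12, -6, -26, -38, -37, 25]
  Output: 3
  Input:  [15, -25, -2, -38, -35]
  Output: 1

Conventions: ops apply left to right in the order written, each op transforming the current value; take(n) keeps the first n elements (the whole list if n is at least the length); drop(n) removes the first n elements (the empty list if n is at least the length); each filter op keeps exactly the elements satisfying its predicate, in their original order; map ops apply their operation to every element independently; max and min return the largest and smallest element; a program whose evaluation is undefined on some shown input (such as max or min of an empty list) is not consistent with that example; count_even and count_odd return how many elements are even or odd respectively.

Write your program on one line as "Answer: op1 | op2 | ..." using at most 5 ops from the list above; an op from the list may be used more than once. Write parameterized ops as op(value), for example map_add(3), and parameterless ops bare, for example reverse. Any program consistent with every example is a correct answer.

take(3) | map_add(-6) | filter_even | count_even

Check, running the answer program on each example:
  [47, 32, -39, 15, -45] -> [47, 32, -39] -> [41, 26, -45] -> [26] -> 1
  [-18, 12, -6, -26, -38, -37, 25] -> [-18, 12, -6] -> [-24, 6, -12] -> [-24, 6, -12] -> 3
  [15, -25, -2, -38, -35] -> [15, -25, -2] -> [9, -31, -8] -> [-8] -> 1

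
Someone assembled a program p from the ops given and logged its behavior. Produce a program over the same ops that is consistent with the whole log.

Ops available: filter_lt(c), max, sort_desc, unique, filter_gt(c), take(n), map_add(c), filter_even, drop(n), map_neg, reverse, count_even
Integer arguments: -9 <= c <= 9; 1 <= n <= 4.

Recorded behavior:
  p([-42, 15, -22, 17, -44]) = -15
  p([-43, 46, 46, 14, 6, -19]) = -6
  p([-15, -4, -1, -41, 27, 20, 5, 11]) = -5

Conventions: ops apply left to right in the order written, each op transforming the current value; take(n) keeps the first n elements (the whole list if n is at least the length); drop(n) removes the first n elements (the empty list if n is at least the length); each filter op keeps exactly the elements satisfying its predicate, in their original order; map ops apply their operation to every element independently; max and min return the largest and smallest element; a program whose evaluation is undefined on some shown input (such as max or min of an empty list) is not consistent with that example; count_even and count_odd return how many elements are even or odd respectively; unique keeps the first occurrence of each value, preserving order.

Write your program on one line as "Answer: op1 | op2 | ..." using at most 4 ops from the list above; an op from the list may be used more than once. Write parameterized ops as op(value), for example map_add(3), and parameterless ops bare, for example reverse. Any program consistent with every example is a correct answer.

sort_desc | map_neg | filter_lt(1) | max

Check, running the answer program on each example:
  [-42, 15, -22, 17, -44] -> [17, 15, -22, -42, -44] -> [-17, -15, 22, 42, 44] -> [-17, -15] -> -15
  [-43, 46, 46, 14, 6, -19] -> [46, 46, 14, 6, -19, -43] -> [-46, -46, -14, -6, 19, 43] -> [-46, -46, -14, -6] -> -6
  [-15, -4, -1, -41, 27, 20, 5, 11] -> [27, 20, 11, 5, -1, -4, -15, -41] -> [-27, -20, -11, -5, 1, 4, 15, 41] -> [-27, -20, -11, -5] -> -5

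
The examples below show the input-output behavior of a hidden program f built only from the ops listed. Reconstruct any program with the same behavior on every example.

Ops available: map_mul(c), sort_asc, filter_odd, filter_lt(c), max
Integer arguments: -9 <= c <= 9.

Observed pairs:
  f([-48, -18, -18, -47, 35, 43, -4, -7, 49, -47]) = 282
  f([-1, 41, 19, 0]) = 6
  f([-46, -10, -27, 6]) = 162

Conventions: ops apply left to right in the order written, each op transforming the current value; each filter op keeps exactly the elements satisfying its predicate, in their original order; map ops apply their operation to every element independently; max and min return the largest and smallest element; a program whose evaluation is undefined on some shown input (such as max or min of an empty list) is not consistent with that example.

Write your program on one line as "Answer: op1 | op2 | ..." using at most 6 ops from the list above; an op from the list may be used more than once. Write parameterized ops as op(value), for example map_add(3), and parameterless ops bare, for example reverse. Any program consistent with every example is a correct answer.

sort_asc | filter_odd | filter_lt(2) | map_mul(-6) | max

Check, running the answer program on each example:
  [-48, -18, -18, -47, 35, 43, -4, -7, 49, -47] -> [-48, -47, -47, -18, -18, -7, -4, 35, 43, 49] -> [-47, -47, -7, 35, 43, 49] -> [-47, -47, -7] -> [282, 282, 42] -> 282
  [-1, 41, 19, 0] -> [-1, 0, 19, 41] -> [-1, 19, 41] -> [-1] -> [6] -> 6
  [-46, -10, -27, 6] -> [-46, -27, -10, 6] -> [-27] -> [-27] -> [162] -> 162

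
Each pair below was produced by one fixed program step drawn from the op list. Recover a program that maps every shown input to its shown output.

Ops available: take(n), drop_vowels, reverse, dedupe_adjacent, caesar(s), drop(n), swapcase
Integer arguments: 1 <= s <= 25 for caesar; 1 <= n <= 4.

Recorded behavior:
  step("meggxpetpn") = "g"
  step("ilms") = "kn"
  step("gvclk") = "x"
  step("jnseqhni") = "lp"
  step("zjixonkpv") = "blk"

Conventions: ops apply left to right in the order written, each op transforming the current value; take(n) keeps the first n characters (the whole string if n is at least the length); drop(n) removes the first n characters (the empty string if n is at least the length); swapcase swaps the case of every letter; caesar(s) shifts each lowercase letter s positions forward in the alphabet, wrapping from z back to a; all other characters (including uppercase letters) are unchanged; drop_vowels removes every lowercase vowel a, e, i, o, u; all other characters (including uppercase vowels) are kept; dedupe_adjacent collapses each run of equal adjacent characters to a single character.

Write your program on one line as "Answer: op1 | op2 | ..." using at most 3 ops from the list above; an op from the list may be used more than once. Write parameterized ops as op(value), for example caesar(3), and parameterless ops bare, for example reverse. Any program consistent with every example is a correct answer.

caesar(2) | take(3) | drop_vowels

Check, running the answer program on each example:
  "meggxpetpn" -> "ogiizrgvrp" -> "ogi" -> "g"
  "ilms" -> "knou" -> "kno" -> "kn"
  "gvclk" -> "ixenm" -> "ixe" -> "x"
  "jnseqhni" -> "lpugsjpk" -> "lpu" -> "lp"
  "zjixonkpv" -> "blkzqpmrx" -> "blk" -> "blk"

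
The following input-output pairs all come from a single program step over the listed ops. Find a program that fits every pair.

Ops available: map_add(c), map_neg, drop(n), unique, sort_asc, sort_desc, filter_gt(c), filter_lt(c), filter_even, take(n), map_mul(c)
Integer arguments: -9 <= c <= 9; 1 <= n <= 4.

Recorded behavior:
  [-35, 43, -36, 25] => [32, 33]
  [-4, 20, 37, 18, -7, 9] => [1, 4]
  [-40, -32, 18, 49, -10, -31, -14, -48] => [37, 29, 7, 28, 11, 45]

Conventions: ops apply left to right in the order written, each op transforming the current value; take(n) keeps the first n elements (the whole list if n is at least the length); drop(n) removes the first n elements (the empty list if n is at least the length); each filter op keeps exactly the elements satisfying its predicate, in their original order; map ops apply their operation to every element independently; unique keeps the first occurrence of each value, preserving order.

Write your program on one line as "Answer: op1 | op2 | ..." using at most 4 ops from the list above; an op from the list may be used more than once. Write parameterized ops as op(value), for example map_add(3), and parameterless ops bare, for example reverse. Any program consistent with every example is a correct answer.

map_add(3) | filter_lt(3) | map_neg

Check, running the answer program on each example:
  [-35, 43, -36, 25] -> [-32, 46, -33, 28] -> [-32, -33] -> [32, 33]
  [-4, 20, 37, 18, -7, 9] -> [-1, 23, 40, 21, -4, 12] -> [-1, -4] -> [1, 4]
  [-40, -32, 18, 49, -10, -31, -14, -48] -> [-37, -29, 21, 52, -7, -28, -11, -45] -> [-37, -29, -7, -28, -11, -45] -> [37, 29, 7, 28, 11, 45]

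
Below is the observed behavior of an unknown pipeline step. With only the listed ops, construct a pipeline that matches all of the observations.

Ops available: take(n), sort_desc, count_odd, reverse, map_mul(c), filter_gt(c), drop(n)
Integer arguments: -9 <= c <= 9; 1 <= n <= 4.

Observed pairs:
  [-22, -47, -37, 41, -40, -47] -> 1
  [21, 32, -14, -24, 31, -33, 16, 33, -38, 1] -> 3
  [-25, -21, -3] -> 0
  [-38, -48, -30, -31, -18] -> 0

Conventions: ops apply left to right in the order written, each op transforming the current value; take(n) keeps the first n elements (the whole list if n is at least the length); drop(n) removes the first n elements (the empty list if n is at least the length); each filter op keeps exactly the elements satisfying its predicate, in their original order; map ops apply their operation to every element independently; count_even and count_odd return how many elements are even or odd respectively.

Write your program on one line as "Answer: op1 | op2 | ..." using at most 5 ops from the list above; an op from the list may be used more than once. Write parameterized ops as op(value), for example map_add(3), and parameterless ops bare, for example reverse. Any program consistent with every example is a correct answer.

filter_gt(-9) | filter_gt(9) | sort_desc | count_odd

Check, running the answer program on each example:
  [-22, -47, -37, 41, -40, -47] -> [41] -> [41] -> [41] -> 1
  [21, 32, -14, -24, 31, -33, 16, 33, -38, 1] -> [21, 32, 31, 16, 33, 1] -> [21, 32, 31, 16, 33] -> [33, 32, 31, 21, 16] -> 3
  [-25, -21, -3] -> [-3] -> [] -> [] -> 0
  [-38, -48, -30, -31, -18] -> [] -> [] -> [] -> 0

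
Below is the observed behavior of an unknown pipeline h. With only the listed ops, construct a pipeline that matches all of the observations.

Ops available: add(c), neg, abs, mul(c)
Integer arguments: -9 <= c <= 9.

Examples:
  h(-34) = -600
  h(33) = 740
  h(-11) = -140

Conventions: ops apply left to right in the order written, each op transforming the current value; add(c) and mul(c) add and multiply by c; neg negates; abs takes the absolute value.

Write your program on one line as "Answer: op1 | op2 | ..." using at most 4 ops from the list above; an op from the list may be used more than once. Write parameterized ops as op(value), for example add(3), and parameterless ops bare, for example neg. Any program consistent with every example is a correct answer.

add(4) | neg | mul(5) | mul(-4)

Check, running the answer program on each example:
  -34 -> -30 -> 30 -> 150 -> -600
  33 -> 37 -> -37 -> -185 -> 740
  -11 -> -7 -> 7 -> 35 -> -140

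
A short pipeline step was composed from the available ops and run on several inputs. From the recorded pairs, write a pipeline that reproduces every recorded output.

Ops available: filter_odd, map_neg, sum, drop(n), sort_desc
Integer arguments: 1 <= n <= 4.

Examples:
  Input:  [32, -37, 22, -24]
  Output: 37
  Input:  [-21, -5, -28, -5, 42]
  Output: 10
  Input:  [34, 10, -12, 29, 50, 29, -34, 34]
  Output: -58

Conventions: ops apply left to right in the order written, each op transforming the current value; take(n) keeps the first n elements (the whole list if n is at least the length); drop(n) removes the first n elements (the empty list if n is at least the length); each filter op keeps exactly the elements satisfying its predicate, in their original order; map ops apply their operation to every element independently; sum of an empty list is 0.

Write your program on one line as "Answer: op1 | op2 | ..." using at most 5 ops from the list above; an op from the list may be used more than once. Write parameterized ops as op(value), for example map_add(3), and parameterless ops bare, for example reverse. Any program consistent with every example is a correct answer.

map_neg | drop(1) | filter_odd | sum

Check, running the answer program on each example:
  [32, -37, 22, -24] -> [-32, 37, -22, 24] -> [37, -22, 24] -> [37] -> 37
  [-21, -5, -28, -5, 42] -> [21, 5, 28, 5, -42] -> [5, 28, 5, -42] -> [5, 5] -> 10
  [34, 10, -12, 29, 50, 29, -34, 34] -> [-34, -10, 12, -29, -50, -29, 34, -34] -> [-10, 12, -29, -50, -29, 34, -34] -> [-29, -29] -> -58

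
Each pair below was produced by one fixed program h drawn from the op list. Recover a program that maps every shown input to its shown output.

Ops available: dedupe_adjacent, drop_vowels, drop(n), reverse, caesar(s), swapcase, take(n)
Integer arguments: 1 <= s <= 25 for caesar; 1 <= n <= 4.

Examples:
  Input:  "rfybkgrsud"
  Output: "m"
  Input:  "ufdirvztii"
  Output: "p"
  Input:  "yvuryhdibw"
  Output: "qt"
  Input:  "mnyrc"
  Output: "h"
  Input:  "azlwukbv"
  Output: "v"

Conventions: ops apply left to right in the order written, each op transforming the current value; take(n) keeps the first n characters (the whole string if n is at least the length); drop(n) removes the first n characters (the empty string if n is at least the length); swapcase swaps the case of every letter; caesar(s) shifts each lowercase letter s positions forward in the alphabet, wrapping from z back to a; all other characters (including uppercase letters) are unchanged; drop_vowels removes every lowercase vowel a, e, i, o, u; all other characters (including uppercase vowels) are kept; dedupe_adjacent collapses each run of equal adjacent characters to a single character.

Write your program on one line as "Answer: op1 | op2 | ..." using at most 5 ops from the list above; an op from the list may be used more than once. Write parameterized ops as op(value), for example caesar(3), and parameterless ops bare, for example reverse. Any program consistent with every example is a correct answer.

take(2) | caesar(21) | drop_vowels | reverse

Check, running the answer program on each example:
  "rfybkgrsud" -> "rf" -> "ma" -> "m" -> "m"
  "ufdirvztii" -> "uf" -> "pa" -> "p" -> "p"
  "yvuryhdibw" -> "yv" -> "tq" -> "tq" -> "qt"
  "mnyrc" -> "mn" -> "hi" -> "h" -> "h"
  "azlwukbv" -> "az" -> "vu" -> "v" -> "v"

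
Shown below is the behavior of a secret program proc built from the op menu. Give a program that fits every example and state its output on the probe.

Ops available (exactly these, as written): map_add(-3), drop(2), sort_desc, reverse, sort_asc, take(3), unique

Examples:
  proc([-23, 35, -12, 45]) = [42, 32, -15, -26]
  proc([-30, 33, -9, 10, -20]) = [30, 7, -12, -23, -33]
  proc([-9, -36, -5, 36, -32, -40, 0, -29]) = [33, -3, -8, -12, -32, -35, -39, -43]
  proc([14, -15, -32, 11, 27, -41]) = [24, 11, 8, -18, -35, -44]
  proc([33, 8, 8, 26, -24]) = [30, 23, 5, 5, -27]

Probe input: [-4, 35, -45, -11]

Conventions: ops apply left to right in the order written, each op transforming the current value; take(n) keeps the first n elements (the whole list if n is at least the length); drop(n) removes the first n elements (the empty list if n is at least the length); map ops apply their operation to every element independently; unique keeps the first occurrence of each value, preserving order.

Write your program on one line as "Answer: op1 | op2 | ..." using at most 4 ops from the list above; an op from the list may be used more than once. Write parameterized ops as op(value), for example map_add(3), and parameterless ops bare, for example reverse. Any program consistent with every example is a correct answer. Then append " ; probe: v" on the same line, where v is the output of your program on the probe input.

sort_asc | map_add(-3) | reverse ; probe: [32, -7, -14, -48]

Check, running the answer program on each example:
  [-23, 35, -12, 45] -> [-23, -12, 35, 45] -> [-26, -15, 32, 42] -> [42, 32, -15, -26]
  [-30, 33, -9, 10, -20] -> [-30, -20, -9, 10, 33] -> [-33, -23, -12, 7, 30] -> [30, 7, -12, -23, -33]
  [-9, -36, -5, 36, -32, -40, 0, -29] -> [-40, -36, -32, -29, -9, -5, 0, 36] -> [-43, -39, -35, -32, -12, -8, -3, 33] -> [33, -3, -8, -12, -32, -35, -39, -43]
  [14, -15, -32, 11, 27, -41] -> [-41, -32, -15, 11, 14, 27] -> [-44, -35, -18, 8, 11, 24] -> [24, 11, 8, -18, -35, -44]
  [33, 8, 8, 26, -24] -> [-24, 8, 8, 26, 33] -> [-27, 5, 5, 23, 30] -> [30, 23, 5, 5, -27]
  probe: [-4, 35, -45, -11] -> [-45, -11, -4, 35] -> [-48, -14, -7, 32] -> [32, -7, -14, -48]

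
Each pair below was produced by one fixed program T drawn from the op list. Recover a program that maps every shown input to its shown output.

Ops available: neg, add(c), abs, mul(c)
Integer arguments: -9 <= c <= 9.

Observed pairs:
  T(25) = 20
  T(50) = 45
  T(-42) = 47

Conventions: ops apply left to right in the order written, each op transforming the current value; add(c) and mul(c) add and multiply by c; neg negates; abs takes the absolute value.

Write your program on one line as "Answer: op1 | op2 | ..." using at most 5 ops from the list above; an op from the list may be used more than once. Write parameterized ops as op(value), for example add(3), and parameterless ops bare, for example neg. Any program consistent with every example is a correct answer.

add(-4) | add(-4) | add(3) | abs

Check, running the answer program on each example:
  25 -> 21 -> 17 -> 20 -> 20
  50 -> 46 -> 42 -> 45 -> 45
  -42 -> -46 -> -50 -> -47 -> 47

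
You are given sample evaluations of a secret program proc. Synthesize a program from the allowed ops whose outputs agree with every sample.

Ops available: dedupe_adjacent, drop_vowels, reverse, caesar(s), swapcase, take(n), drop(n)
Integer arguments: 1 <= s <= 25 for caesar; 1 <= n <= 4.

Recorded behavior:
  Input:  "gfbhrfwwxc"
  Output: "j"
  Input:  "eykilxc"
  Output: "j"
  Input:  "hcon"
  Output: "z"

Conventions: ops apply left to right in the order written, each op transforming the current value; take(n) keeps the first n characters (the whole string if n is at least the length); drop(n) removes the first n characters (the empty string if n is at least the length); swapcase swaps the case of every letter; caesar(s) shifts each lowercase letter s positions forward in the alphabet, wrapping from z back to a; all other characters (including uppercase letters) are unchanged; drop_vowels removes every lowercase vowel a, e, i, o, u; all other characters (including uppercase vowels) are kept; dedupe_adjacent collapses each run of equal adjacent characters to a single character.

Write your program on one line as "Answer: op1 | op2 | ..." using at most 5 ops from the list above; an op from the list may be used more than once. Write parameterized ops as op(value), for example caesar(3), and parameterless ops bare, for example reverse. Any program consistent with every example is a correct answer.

reverse | caesar(12) | drop_vowels | take(1)

Check, running the answer program on each example:
  "gfbhrfwwxc" -> "cxwwfrhbfg" -> "ojiirdtnrs" -> "jrdtnrs" -> "j"
  "eykilxc" -> "cxlikye" -> "ojxuwkq" -> "jxwkq" -> "j"
  "hcon" -> "noch" -> "zaot" -> "zt" -> "z"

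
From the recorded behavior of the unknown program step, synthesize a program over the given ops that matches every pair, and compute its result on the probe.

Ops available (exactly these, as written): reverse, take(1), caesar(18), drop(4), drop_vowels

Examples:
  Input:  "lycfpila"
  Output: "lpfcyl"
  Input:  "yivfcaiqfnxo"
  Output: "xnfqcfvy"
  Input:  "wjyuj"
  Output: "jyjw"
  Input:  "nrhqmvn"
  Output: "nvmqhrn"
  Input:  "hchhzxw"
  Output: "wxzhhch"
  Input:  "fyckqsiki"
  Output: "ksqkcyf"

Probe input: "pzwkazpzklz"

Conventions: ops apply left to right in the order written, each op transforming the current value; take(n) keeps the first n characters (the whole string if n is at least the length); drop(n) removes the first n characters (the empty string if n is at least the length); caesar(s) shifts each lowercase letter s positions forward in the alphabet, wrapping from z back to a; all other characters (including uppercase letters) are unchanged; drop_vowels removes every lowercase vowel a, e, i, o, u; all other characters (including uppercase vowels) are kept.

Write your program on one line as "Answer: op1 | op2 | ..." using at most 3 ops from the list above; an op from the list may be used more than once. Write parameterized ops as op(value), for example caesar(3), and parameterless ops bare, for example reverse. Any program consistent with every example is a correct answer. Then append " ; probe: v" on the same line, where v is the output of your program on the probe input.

drop_vowels | reverse ; probe: "zlkzpzkwzp"

Check, running the answer program on each example:
  "lycfpila" -> "lycfpl" -> "lpfcyl"
  "yivfcaiqfnxo" -> "yvfcqfnx" -> "xnfqcfvy"
  "wjyuj" -> "wjyj" -> "jyjw"
  "nrhqmvn" -> "nrhqmvn" -> "nvmqhrn"
  "hchhzxw" -> "hchhzxw" -> "wxzhhch"
  "fyckqsiki" -> "fyckqsk" -> "ksqkcyf"
  probe: "pzwkazpzklz" -> "pzwkzpzklz" -> "zlkzpzkwzp"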